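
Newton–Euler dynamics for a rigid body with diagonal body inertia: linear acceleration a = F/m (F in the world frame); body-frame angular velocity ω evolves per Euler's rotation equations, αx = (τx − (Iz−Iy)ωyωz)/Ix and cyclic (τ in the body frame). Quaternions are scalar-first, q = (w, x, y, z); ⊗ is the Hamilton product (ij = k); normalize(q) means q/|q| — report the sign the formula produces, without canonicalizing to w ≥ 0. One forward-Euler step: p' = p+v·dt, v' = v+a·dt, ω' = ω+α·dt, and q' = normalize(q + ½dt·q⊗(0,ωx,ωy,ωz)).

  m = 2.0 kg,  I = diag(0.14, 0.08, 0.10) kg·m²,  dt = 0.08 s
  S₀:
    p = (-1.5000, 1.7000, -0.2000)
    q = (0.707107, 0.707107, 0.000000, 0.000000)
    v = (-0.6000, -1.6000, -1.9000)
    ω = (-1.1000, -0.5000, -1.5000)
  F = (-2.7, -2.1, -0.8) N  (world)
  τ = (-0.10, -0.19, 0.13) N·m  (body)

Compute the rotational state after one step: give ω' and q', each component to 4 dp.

ω' = (-1.1657, -0.7560, -1.3696)
q' = (0.7360, 0.6740, 0.0282, -0.0564)

angular accel α = (-0.8214, -3.2000, 1.6300)
new body rate ω' = (-1.1657, -0.7560, -1.3696)
Hamilton product q⊗(0,ω) = (0.7778177, -0.7778177, 0.7071070, -1.4142140)
updated quaternion q' = (0.7360, 0.6740, 0.0282, -0.0564)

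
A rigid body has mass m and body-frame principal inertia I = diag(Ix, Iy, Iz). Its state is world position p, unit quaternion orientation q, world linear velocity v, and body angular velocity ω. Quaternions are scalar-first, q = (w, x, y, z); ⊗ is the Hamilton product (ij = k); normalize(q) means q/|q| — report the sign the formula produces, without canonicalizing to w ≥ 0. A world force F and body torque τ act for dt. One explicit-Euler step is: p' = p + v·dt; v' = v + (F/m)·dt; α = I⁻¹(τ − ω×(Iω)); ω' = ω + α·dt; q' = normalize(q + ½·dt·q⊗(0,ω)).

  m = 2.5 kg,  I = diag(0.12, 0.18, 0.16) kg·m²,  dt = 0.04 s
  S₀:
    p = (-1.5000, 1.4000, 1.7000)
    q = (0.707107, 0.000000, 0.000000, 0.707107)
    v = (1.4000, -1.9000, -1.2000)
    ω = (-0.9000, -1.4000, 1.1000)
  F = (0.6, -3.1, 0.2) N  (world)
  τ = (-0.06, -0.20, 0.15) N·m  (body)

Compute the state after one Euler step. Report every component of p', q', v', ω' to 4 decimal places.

gyro term ω×Iω = (0.0308, 0.0396, 0.0756)
α = I⁻¹(τ − ω×Iω) = (-0.7567, -1.3311, 0.4650)
new body rate ω' = (-0.9303, -1.4532, 1.1186)
q⊗(0,ω) = (-0.7778177, 0.3535535, -1.6263461, 0.7778177)
updated quaternion q' = (0.6910, 0.0071, -0.0325, 0.7221)
a = (0.2400, -1.2400, 0.0800)
new position p' = (-1.4440, 1.3240, 1.6520)
v + (F/m)dt = (1.4096, -1.9496, -1.1968)

p' = (-1.4440, 1.3240, 1.6520)
q' = (0.6910, 0.0071, -0.0325, 0.7221)
v' = (1.4096, -1.9496, -1.1968)
ω' = (-0.9303, -1.4532, 1.1186)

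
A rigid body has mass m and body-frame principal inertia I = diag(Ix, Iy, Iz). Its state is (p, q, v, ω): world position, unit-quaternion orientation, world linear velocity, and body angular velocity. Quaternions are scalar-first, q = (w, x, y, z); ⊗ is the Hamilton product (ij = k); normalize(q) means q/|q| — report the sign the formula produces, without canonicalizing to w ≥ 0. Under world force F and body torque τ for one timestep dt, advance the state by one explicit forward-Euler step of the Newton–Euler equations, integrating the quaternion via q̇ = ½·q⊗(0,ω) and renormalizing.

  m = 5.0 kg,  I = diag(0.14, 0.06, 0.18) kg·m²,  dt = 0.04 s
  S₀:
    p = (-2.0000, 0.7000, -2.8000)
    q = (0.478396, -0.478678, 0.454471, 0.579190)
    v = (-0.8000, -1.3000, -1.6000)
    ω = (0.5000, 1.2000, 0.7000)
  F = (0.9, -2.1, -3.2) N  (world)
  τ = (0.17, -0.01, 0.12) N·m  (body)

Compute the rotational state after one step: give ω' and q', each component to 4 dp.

α = I⁻¹(τ − ω×Iω) = (0.4943, 0.0667, 0.9333)
new body rate ω' = (0.5198, 1.2027, 0.7373)
q⊗(0,ω) = (-0.7114592, -0.1377003, 1.1987448, -0.4667719)
q' = normalize(q + ½dt·q⊗(0,ω)) = (0.4640, -0.4812, 0.4782, 0.5696)

ω' = (0.5198, 1.2027, 0.7373)
q' = (0.4640, -0.4812, 0.4782, 0.5696)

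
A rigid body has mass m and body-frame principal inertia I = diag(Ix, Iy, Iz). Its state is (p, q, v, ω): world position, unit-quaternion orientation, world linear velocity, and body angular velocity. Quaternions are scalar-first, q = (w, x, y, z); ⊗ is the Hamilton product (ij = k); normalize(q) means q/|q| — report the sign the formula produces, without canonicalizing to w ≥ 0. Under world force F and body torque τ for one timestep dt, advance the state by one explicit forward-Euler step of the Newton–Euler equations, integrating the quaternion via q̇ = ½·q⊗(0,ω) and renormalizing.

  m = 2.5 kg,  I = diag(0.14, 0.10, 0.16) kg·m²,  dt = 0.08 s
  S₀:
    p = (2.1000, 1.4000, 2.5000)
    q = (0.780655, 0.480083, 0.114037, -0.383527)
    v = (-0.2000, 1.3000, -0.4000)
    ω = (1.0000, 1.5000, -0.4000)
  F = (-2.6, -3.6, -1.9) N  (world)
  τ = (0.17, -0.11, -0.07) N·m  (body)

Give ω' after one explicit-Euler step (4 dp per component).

gyro term ω×Iω = (-0.0360, 0.0080, -0.0600)
angular accel α = (1.4714, -1.1800, -0.0625)
ω' = ω + α·dt = (1.1177, 1.4056, -0.4050)

ω' = (1.1177, 1.4056, -0.4050)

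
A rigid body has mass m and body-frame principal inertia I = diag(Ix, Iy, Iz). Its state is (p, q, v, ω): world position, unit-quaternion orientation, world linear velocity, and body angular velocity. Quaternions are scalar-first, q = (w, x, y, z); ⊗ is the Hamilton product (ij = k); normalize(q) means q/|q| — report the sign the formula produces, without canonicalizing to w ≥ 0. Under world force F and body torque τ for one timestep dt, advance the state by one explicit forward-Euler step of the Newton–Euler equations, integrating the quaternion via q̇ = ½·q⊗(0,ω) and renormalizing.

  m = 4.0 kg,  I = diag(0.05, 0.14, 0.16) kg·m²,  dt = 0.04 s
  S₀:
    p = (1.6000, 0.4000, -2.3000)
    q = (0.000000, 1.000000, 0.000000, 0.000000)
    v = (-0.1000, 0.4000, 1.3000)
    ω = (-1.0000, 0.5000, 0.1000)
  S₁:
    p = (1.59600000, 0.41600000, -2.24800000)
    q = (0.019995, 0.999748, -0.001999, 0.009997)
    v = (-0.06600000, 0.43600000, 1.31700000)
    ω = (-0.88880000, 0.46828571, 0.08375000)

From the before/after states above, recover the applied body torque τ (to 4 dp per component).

ω₁ − ω₀ = (0.11120000, -0.03171429, -0.01625000)
precession coupling = (0.0010, 0.0110, -0.0450)
I·α + gyro = (0.1400, -0.1000, -0.1100)

τ = (0.1400, -0.1000, -0.1100)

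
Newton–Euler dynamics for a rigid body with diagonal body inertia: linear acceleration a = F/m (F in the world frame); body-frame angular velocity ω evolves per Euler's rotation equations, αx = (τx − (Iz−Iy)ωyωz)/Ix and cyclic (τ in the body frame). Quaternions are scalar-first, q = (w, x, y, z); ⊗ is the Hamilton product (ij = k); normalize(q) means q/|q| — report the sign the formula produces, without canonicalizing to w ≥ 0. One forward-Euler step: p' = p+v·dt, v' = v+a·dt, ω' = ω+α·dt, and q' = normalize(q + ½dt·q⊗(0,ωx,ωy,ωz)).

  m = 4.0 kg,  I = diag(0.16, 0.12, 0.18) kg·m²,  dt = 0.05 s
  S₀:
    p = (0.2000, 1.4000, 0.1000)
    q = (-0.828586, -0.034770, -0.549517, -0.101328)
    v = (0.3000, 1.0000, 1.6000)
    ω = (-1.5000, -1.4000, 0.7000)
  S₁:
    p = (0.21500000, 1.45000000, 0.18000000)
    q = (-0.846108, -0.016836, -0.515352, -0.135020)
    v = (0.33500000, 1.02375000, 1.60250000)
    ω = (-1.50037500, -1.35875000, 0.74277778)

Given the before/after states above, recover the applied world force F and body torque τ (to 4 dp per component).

F = (2.8000, 1.9000, 0.2000)
τ = (-0.0600, 0.1200, 0.0700)

Δv = v₁−v₀ = (0.03500000, 0.02375000, 0.00250000)
m·(v₁−v₀)/dt = (2.8000, 1.9000, 0.2000)
ω₁ − ω₀ = (-0.00037500, 0.04125000, 0.04277778)
precession coupling = (-0.0588, 0.0210, -0.0840)
τ = I·(Δω/dt) + ω₀×(Iω₀) = (-0.0600, 0.1200, 0.0700)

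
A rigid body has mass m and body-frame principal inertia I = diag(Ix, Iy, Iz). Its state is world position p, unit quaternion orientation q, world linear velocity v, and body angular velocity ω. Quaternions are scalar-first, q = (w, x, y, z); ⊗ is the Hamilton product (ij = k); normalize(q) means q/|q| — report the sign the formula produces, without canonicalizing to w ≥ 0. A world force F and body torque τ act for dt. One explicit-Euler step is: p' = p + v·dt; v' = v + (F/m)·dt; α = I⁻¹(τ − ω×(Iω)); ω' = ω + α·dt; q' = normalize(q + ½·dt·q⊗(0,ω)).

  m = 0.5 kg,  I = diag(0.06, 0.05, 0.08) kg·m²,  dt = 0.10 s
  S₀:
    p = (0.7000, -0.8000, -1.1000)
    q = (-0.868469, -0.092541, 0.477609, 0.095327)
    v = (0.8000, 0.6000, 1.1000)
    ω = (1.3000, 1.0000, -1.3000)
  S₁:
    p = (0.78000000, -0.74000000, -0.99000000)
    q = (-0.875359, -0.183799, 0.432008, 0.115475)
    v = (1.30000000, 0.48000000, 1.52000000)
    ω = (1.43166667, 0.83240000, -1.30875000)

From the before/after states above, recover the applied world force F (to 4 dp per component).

F = (2.5000, -0.6000, 2.1000)

Δv = v₁−v₀ = (0.50000000, -0.12000000, 0.42000000)
F = m·Δv/dt = (2.5000, -0.6000, 2.1000)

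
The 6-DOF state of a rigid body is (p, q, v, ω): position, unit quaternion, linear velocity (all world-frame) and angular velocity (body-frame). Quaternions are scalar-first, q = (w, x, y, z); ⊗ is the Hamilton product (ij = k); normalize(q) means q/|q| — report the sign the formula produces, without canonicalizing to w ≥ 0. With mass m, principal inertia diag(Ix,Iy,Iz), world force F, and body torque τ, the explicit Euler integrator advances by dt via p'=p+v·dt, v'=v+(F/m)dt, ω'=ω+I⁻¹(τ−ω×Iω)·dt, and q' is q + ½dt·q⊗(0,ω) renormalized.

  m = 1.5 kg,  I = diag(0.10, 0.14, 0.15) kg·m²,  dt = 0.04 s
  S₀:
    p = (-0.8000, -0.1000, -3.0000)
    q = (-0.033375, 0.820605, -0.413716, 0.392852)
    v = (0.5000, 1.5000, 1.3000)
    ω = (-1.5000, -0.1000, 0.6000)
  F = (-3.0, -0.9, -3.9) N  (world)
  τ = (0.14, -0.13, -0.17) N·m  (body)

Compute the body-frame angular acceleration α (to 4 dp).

α = (1.4060, -1.2500, -1.1733)

ω×(Iω) gyroscopic = (-0.0006, 0.0450, 0.0060)
α = I⁻¹(τ − ω×Iω) = (1.4060, -1.2500, -1.1733)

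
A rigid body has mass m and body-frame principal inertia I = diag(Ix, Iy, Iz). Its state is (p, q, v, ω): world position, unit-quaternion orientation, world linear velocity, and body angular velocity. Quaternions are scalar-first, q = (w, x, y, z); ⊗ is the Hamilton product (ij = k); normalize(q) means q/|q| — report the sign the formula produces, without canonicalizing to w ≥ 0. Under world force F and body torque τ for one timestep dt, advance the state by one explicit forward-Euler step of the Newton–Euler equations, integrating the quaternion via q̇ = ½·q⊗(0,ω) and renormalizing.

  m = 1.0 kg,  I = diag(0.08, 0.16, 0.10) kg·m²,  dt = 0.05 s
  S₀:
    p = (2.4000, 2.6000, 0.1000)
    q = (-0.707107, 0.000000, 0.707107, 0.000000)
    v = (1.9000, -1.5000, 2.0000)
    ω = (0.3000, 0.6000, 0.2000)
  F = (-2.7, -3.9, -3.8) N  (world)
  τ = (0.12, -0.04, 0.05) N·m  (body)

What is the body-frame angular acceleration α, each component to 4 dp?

α = (1.5900, -0.2425, 0.3560)

gyro term ω×Iω = (-0.0072, -0.0012, 0.0144)
(τ − ω×Iω)/I = (1.5900, -0.2425, 0.3560)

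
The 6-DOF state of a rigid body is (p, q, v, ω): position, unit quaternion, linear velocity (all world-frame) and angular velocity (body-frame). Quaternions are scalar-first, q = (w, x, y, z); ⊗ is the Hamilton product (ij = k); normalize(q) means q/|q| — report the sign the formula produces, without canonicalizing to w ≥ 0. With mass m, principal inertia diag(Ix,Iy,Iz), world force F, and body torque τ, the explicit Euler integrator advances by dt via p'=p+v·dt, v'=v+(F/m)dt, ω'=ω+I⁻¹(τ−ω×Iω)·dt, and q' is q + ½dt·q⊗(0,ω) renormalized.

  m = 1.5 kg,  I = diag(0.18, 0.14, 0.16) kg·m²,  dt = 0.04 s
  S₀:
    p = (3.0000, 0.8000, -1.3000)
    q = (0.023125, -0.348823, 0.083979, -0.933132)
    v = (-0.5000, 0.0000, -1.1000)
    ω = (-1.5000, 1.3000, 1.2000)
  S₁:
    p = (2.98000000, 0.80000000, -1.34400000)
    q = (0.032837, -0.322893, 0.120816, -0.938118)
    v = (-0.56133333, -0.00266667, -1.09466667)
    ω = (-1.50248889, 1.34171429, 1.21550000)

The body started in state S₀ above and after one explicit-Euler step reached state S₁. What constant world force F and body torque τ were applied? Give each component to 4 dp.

ω₁ − ω₀ = (-0.00248889, 0.04171429, 0.01550000)
gyro term ω₀×Iω₀ = (0.0312, -0.0360, 0.0780)
applied torque τ = (0.0200, 0.1100, 0.1400)
Δv = v₁−v₀ = (-0.06133333, -0.00266667, 0.00533333)
m·(v₁−v₀)/dt = (-2.3000, -0.1000, 0.2000)

F = (-2.3000, -0.1000, 0.2000)
τ = (0.0200, 0.1100, 0.1400)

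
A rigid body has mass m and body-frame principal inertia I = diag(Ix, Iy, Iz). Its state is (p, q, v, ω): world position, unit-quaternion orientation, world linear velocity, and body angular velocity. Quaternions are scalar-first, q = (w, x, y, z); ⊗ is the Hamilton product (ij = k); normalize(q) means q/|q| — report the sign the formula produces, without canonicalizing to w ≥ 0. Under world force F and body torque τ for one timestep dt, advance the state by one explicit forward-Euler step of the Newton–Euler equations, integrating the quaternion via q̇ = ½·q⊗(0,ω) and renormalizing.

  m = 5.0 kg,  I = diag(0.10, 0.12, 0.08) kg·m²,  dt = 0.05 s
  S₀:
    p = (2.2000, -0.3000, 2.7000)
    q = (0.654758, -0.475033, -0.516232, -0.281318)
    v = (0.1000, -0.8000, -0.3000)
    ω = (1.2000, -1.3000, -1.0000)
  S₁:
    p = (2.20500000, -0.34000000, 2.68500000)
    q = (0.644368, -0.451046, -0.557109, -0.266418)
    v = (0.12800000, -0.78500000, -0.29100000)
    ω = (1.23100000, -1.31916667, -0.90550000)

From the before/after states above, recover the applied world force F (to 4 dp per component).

F = (2.8000, 1.5000, 0.9000)

v₁ − v₀ = (0.02800000, 0.01500000, 0.00900000)
applied force F = (2.8000, 1.5000, 0.9000)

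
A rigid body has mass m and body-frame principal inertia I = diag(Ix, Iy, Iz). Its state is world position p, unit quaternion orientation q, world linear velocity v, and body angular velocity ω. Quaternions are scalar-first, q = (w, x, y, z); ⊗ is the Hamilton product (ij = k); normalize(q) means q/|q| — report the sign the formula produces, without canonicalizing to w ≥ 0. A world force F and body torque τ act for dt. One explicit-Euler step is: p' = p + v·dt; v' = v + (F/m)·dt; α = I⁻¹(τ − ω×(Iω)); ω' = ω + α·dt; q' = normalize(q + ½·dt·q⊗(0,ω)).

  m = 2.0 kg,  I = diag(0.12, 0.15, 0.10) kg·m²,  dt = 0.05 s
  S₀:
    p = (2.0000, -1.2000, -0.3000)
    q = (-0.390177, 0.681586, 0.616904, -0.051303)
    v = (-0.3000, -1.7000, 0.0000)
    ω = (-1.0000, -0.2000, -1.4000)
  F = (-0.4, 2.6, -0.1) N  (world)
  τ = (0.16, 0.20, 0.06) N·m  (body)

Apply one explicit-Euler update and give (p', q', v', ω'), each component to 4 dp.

p' = (1.9850, -1.2850, -0.3000)
q' = (-0.3715, 0.6689, 0.6434, -0.0256)
v' = (-0.3100, -1.6350, -0.0025)
ω' = (-0.9275, -0.1427, -1.3730)

ω×(Iω) gyroscopic = (-0.0140, 0.0280, 0.0060)
(τ − ω×Iω)/I = (1.4500, 1.1467, 0.5400)
ω' = ω + α·dt = (-0.9275, -0.1427, -1.3730)
2q̇ = q⊗(0,ω) = (0.7331426, -0.4837492, 1.0835588, 1.0268346)
updated quaternion q' = (-0.3715, 0.6689, 0.6434, -0.0256)
new position p' = (1.9850, -1.2850, -0.3000)
v + (F/m)dt = (-0.3100, -1.6350, -0.0025)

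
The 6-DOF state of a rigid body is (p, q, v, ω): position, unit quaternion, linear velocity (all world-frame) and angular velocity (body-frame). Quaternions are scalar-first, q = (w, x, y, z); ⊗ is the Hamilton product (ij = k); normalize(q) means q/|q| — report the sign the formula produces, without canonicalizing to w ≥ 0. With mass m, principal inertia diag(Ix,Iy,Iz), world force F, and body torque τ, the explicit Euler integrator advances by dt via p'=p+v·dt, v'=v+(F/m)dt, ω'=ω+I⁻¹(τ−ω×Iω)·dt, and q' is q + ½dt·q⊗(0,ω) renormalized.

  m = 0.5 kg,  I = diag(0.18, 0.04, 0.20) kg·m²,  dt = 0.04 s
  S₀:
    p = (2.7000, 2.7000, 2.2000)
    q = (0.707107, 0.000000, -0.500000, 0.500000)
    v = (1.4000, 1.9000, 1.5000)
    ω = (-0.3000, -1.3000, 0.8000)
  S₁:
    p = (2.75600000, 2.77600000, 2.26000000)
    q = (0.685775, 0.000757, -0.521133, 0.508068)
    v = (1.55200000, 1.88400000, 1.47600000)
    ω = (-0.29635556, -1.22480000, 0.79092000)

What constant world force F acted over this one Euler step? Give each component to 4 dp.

F = (1.9000, -0.2000, -0.3000)

v₁ − v₀ = (0.15200000, -0.01600000, -0.02400000)
applied force F = (1.9000, -0.2000, -0.3000)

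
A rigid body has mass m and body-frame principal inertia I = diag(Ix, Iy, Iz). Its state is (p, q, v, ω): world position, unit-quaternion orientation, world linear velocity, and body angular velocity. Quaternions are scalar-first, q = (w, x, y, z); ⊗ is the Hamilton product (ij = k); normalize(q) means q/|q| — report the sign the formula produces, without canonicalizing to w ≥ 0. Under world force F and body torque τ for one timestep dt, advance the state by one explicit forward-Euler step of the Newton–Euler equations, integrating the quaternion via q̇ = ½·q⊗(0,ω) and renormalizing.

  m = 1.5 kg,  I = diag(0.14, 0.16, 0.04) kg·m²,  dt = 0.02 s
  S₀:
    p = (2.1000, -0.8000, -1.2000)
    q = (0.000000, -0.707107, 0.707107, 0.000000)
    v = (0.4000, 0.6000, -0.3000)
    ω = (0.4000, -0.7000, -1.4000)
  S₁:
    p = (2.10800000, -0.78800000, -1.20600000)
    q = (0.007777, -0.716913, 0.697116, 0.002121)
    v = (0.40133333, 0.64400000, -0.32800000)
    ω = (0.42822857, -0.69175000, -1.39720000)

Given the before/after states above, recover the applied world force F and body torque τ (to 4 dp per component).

F = (0.1000, 3.3000, -2.1000)
τ = (0.0800, 0.0100, 0.0000)

rate change Δω = (0.02822857, 0.00825000, 0.00280000)
precession coupling = (-0.1176, -0.0560, -0.0056)
τ = I·(Δω/dt) + ω₀×(Iω₀) = (0.0800, 0.0100, 0.0000)
Δv = v₁−v₀ = (0.00133333, 0.04400000, -0.02800000)
m·(v₁−v₀)/dt = (0.1000, 3.3000, -2.1000)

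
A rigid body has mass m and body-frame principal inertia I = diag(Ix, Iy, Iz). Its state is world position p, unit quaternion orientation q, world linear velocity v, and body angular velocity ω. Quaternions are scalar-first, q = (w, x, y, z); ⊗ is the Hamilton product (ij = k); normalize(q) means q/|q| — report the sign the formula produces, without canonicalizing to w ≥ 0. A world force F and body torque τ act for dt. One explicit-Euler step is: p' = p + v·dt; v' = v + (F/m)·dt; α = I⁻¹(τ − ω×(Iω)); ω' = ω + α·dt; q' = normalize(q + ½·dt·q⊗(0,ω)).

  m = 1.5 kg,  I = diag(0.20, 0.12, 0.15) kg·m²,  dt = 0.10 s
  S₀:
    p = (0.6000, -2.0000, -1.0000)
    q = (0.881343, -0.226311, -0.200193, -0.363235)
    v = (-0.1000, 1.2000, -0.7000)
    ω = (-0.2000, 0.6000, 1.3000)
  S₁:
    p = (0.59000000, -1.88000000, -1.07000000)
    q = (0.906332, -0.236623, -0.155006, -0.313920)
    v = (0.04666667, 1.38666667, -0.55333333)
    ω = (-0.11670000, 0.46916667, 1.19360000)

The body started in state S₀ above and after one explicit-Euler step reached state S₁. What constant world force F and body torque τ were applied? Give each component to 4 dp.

F = (2.2000, 2.8000, 2.2000)
τ = (0.1900, -0.1700, -0.1500)

ω₁ − ω₀ = (0.08330000, -0.13083333, -0.10640000)
precession coupling = (0.0234, -0.0130, 0.0096)
applied torque τ = (0.1900, -0.1700, -0.1500)
v₁ − v₀ = (0.14666667, 0.18666667, 0.14666667)
F = m·Δv/dt = (2.2000, 2.8000, 2.2000)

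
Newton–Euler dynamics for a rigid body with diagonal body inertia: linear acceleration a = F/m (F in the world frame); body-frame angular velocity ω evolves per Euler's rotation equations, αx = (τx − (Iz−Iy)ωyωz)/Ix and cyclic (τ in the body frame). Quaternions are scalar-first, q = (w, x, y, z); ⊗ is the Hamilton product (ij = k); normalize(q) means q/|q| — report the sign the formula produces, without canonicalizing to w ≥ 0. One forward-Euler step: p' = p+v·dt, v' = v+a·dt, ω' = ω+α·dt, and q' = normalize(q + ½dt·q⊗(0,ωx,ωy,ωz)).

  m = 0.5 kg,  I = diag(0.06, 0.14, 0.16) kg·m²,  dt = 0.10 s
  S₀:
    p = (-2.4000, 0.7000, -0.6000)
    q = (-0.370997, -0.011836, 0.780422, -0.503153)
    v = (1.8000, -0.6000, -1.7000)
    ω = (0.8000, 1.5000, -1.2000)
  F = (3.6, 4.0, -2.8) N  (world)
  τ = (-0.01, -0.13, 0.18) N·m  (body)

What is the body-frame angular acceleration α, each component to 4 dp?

α = (0.4333, -1.6143, 0.5250)

gyro term ω×Iω = (-0.0360, 0.0960, 0.0960)
angular accel α = (0.4333, -1.6143, 0.5250)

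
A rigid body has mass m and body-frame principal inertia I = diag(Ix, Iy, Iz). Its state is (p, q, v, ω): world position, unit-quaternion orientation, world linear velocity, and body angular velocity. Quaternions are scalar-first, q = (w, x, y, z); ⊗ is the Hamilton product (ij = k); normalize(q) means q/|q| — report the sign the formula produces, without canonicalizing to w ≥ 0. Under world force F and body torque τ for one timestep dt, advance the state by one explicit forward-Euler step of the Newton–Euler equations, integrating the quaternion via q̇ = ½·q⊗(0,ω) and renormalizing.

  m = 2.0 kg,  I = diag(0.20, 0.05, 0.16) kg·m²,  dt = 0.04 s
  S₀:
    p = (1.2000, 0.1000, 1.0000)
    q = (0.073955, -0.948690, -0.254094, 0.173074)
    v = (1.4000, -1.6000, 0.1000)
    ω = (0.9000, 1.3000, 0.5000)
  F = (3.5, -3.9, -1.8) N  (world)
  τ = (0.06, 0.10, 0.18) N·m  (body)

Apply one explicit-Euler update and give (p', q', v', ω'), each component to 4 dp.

ω×(Iω) gyroscopic = (0.0715, 0.0180, -0.1755)
α = I⁻¹(τ − ω×Iω) = (-0.0575, 1.6400, 2.2219)
new body rate ω' = (0.8977, 1.3656, 0.5889)
Hamilton product q⊗(0,ω) = (1.0976062, -0.2854837, 0.7262531, -0.9676349)
q' = normalize(q + ½dt·q⊗(0,ω)) = (0.0959, -0.9539, -0.2394, 0.1536)
p' = p + v·dt = (1.2560, 0.0360, 1.0040)
v + (F/m)dt = (1.4700, -1.6780, 0.0640)

p' = (1.2560, 0.0360, 1.0040)
q' = (0.0959, -0.9539, -0.2394, 0.1536)
v' = (1.4700, -1.6780, 0.0640)
ω' = (0.8977, 1.3656, 0.5889)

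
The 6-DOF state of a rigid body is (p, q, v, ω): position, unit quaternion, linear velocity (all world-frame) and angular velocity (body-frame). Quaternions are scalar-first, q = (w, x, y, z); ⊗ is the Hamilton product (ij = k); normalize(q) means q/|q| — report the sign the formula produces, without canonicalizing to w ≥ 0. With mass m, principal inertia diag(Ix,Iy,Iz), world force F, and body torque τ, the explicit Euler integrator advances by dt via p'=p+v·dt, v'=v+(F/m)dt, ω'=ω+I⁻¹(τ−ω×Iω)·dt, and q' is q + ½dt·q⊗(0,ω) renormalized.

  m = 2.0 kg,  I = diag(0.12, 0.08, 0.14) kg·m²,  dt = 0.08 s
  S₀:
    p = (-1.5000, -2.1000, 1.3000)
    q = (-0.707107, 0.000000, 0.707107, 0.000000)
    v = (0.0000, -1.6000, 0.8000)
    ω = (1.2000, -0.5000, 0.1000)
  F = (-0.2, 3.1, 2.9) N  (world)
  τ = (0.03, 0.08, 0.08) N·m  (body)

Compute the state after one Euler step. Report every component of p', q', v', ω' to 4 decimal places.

angular accel α = (0.2750, 1.0300, 0.4000)
ω + α·dt = (1.2220, -0.4176, 0.1320)
q⊗(0,ω) = (0.3535535, -0.7778177, 0.3535535, -0.9192391)
updated quaternion q' = (-0.6920, -0.0311, 0.7203, -0.0367)
a = (-0.1000, 1.5500, 1.4500)
p + v·dt = (-1.5000, -2.2280, 1.3640)
v' = v + a·dt = (-0.0080, -1.4760, 0.9160)

p' = (-1.5000, -2.2280, 1.3640)
q' = (-0.6920, -0.0311, 0.7203, -0.0367)
v' = (-0.0080, -1.4760, 0.9160)
ω' = (1.2220, -0.4176, 0.1320)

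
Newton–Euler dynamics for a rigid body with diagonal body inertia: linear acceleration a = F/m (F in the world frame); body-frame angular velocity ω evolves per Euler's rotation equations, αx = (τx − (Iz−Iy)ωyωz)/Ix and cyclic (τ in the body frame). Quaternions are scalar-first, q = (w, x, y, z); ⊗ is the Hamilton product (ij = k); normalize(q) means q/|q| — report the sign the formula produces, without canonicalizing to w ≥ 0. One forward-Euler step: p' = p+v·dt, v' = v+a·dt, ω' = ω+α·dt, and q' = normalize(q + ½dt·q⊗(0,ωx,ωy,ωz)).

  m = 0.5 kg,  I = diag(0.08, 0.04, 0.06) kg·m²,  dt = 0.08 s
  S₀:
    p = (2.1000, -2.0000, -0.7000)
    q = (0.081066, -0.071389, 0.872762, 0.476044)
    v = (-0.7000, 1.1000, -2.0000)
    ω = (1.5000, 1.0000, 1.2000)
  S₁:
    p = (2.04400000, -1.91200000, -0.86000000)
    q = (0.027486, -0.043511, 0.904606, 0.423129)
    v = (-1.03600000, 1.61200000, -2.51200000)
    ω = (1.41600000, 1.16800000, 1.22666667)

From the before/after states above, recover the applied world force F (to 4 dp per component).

v₁ − v₀ = (-0.33600000, 0.51200000, -0.51200000)
applied force F = (-2.1000, 3.2000, -3.2000)

F = (-2.1000, 3.2000, -3.2000)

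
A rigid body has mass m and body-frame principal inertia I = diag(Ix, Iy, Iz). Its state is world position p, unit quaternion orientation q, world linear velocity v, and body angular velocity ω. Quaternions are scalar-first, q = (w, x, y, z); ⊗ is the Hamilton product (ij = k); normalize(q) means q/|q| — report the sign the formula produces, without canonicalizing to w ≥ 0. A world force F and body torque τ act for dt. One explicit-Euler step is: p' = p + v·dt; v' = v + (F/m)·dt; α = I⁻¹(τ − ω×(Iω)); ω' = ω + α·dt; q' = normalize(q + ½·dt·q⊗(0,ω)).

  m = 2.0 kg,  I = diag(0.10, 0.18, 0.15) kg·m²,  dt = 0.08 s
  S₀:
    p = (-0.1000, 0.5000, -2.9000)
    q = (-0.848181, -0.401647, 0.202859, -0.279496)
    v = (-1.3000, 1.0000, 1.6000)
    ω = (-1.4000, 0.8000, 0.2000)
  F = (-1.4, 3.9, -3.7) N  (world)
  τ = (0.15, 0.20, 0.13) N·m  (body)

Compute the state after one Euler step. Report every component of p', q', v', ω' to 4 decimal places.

p' = (-0.2040, 0.5800, -2.7720)
q' = (-0.8731, -0.3429, 0.1942, -0.2872)
v' = (-1.3560, 1.1560, 1.4520)
ω' = (-1.2762, 0.8827, 0.3171)

α = I⁻¹(τ − ω×Iω) = (1.5480, 1.0333, 1.4640)
ω + α·dt = (-1.2762, 0.8827, 0.3171)
q⊗(0,ω) = (-0.6686938, 1.4516220, -0.2069210, -0.2069512)
q + ½dt·q⊗(0,ω), renormalized = (-0.8731, -0.3429, 0.1942, -0.2872)
p + v·dt = (-0.2040, 0.5800, -2.7720)
v' = v + a·dt = (-1.3560, 1.1560, 1.4520)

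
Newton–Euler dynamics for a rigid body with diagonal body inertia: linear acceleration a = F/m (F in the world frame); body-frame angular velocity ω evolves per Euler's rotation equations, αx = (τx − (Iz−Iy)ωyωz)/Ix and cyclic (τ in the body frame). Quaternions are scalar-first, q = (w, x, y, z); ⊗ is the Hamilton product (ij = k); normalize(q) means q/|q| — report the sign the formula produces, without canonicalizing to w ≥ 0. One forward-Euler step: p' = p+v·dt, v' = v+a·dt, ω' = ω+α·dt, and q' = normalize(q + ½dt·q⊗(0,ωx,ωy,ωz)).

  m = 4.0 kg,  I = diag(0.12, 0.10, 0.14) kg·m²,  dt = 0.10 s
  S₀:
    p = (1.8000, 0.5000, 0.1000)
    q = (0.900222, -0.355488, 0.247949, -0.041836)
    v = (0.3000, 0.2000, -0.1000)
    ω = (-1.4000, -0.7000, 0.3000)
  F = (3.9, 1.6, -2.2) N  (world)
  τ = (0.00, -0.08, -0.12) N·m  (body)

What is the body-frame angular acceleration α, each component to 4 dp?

precession coupling ω×(Iω) = (-0.0084, 0.0084, -0.0196)
(τ − ω×Iω)/I = (0.0700, -0.8840, -0.7171)

α = (0.0700, -0.8840, -0.7171)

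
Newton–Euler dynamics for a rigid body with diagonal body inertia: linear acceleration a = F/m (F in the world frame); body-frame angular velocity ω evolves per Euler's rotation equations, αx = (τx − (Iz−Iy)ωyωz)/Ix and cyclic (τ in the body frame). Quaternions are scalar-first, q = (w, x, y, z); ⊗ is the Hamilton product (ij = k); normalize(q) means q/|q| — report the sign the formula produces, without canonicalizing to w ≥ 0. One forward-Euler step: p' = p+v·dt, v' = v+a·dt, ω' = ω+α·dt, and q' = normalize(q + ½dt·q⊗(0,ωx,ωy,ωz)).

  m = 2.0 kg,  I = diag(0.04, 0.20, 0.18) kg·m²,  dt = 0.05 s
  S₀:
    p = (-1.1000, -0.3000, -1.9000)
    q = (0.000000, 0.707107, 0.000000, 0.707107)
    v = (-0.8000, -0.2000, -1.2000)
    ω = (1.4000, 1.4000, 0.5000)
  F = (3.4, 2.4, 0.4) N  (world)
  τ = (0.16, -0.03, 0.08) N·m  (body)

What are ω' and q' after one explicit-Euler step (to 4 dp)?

(τ − ω×Iω)/I = (4.3500, 0.3400, -1.2978)
ω' = ω + α·dt = (1.6175, 1.4170, 0.4351)
q⊗(0,ω) = (-1.3435033, -0.9899498, 0.6363963, 0.9899498)
updated quaternion q' = (-0.0335, 0.6815, 0.0159, 0.7309)

ω' = (1.6175, 1.4170, 0.4351)
q' = (-0.0335, 0.6815, 0.0159, 0.7309)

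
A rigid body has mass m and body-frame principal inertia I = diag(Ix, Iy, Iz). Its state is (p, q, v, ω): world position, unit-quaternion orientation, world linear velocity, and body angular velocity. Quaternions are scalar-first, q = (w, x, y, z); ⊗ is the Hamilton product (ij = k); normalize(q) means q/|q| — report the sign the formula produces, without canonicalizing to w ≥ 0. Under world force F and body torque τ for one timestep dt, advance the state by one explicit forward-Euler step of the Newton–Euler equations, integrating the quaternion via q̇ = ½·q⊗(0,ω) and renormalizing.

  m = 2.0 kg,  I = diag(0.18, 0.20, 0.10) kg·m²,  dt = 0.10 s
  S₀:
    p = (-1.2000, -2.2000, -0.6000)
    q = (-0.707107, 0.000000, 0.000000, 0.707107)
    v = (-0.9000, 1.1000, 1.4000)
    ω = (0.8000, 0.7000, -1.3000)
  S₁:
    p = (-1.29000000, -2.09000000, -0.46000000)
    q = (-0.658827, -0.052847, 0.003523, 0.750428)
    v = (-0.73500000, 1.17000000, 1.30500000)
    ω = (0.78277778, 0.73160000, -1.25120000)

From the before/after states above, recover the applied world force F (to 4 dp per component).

velocity change Δv = (0.16500000, 0.07000000, -0.09500000)
m·(v₁−v₀)/dt = (3.3000, 1.4000, -1.9000)

F = (3.3000, 1.4000, -1.9000)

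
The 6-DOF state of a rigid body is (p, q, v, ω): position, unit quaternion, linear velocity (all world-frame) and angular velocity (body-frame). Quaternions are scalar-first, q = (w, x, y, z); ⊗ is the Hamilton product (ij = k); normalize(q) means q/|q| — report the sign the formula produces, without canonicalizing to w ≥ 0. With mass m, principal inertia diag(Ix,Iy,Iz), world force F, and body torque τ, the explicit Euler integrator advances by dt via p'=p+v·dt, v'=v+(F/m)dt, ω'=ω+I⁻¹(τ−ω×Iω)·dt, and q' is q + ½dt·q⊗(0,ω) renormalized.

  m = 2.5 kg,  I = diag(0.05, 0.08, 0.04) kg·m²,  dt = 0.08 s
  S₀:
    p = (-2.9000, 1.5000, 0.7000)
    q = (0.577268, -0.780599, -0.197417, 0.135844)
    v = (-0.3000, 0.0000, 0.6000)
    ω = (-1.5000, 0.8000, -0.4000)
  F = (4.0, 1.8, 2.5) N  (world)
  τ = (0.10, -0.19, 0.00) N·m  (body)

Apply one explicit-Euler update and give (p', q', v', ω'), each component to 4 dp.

p' = (-2.9240, 1.5000, 0.7480)
q' = (0.5376, -0.8144, -0.1991, 0.0896)
v' = (-0.1720, 0.0576, 0.6800)
ω' = (-1.3605, 0.6040, -0.3280)

a = F/m = (1.6000, 0.7200, 1.0000)
new position p' = (-2.9240, 1.5000, 0.7480)
v + (F/m)dt = (-0.1720, 0.0576, 0.6800)
ω×(Iω) gyroscopic = (0.0128, 0.0060, -0.0360)
α = I⁻¹(τ − ω×Iω) = (1.7440, -2.4500, 0.9000)
ω + α·dt = (-1.3605, 0.6040, -0.3280)
Hamilton product q⊗(0,ω) = (-0.9586273, -0.8956104, -0.0541912, -1.1515119)
q' = normalize(q + ½dt·q⊗(0,ω)) = (0.5376, -0.8144, -0.1991, 0.0896)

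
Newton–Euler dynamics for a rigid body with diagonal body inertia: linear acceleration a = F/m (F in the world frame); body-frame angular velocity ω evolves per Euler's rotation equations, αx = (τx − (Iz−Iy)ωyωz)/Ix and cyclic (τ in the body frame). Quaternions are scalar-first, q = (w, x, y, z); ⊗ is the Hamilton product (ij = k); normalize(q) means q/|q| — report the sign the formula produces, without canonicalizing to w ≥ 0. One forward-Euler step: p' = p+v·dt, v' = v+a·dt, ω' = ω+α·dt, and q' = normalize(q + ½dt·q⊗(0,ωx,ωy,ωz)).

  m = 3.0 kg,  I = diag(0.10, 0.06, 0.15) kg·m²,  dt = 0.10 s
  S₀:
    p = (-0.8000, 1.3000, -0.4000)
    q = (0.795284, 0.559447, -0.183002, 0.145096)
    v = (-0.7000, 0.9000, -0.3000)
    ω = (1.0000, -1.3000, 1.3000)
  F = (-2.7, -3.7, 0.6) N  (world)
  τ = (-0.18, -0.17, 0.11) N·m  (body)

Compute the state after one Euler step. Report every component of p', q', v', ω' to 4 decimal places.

gyro term ω×Iω = (-0.1521, -0.0650, 0.0520)
α = I⁻¹(τ − ω×Iω) = (-0.2790, -1.7500, 0.3867)
ω' = ω + α·dt = (0.9721, -1.4750, 1.3387)
2q̇ = q⊗(0,ω) = (-0.9859744, 0.7460062, -1.6160543, 0.4895901)
updated quaternion q' = (0.7419, 0.5935, -0.2624, 0.1687)
new position p' = (-0.8700, 1.3900, -0.4300)
v' = v + a·dt = (-0.7900, 0.7767, -0.2800)

p' = (-0.8700, 1.3900, -0.4300)
q' = (0.7419, 0.5935, -0.2624, 0.1687)
v' = (-0.7900, 0.7767, -0.2800)
ω' = (0.9721, -1.4750, 1.3387)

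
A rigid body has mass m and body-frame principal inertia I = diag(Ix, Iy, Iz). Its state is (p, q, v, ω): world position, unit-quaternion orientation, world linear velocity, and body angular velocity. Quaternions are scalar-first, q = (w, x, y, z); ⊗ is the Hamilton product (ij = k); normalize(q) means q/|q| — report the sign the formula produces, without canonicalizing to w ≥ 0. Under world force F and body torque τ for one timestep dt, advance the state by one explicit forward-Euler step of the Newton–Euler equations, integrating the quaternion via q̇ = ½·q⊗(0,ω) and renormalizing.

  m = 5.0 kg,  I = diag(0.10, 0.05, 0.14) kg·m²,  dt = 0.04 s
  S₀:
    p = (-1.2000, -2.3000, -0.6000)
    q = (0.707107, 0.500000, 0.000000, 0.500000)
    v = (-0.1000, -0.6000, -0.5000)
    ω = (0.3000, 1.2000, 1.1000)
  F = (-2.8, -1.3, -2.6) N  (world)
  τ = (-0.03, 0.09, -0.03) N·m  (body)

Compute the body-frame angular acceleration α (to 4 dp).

ω×(Iω) gyroscopic = (0.1188, -0.0132, -0.0180)
angular accel α = (-1.4880, 2.0640, -0.0857)

α = (-1.4880, 2.0640, -0.0857)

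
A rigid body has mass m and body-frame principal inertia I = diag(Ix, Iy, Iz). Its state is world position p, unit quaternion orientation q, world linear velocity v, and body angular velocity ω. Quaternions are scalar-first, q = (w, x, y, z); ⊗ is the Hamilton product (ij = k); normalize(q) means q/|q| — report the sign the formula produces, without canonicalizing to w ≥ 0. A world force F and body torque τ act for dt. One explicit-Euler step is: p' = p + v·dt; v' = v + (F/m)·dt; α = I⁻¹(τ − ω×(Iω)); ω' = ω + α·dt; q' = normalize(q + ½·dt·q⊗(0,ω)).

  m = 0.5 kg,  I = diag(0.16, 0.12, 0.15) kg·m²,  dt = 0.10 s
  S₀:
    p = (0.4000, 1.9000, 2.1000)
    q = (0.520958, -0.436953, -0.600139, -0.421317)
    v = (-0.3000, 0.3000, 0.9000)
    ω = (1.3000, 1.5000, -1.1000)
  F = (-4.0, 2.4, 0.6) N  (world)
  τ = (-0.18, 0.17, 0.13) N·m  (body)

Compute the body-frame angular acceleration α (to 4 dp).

α = (-0.8156, 1.5358, 1.3867)

precession coupling ω×(Iω) = (-0.0495, -0.0143, -0.0780)
(τ − ω×Iω)/I = (-0.8156, 1.5358, 1.3867)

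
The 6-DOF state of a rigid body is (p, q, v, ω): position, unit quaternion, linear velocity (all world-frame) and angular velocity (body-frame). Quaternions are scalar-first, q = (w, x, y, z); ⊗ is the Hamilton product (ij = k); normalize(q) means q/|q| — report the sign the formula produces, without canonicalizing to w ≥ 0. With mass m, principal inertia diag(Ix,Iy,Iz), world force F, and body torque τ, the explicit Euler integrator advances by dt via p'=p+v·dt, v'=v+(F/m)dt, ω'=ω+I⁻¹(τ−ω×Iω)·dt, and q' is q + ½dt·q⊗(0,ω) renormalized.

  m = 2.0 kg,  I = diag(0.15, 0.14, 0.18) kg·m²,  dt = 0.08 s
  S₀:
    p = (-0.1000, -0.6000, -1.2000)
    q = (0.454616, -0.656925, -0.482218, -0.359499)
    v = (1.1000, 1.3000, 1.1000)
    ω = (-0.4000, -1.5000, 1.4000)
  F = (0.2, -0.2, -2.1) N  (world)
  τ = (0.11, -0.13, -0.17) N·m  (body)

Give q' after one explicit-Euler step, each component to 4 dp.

2q̇ = q⊗(0,ω) = (-0.4827984, -1.3962001, 0.3815706, 1.4289627)
updated quaternion q' = (0.4338, -0.7103, -0.4653, -0.3013)

q' = (0.4338, -0.7103, -0.4653, -0.3013)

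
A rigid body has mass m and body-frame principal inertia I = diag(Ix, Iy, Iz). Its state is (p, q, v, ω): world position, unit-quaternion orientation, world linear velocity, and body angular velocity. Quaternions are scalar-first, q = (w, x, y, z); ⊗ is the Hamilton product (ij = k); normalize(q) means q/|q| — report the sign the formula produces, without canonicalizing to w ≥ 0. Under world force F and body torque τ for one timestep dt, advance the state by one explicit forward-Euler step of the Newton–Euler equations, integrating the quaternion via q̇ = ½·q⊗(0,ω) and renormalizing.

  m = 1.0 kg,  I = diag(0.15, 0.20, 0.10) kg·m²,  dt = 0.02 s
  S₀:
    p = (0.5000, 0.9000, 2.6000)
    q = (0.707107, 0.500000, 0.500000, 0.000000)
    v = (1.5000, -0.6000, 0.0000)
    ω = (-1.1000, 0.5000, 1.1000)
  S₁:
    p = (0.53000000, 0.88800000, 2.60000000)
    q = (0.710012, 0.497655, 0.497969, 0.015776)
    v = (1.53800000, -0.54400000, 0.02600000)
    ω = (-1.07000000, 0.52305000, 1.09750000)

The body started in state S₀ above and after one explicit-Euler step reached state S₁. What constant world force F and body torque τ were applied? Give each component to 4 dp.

F = (1.9000, 2.8000, 1.3000)
τ = (0.1700, 0.1700, -0.0400)

Δω = ω₁−ω₀ = (0.03000000, 0.02305000, -0.00250000)
applied torque τ = (0.1700, 0.1700, -0.0400)
v₁ − v₀ = (0.03800000, 0.05600000, 0.02600000)
F = m·Δv/dt = (1.9000, 2.8000, 1.3000)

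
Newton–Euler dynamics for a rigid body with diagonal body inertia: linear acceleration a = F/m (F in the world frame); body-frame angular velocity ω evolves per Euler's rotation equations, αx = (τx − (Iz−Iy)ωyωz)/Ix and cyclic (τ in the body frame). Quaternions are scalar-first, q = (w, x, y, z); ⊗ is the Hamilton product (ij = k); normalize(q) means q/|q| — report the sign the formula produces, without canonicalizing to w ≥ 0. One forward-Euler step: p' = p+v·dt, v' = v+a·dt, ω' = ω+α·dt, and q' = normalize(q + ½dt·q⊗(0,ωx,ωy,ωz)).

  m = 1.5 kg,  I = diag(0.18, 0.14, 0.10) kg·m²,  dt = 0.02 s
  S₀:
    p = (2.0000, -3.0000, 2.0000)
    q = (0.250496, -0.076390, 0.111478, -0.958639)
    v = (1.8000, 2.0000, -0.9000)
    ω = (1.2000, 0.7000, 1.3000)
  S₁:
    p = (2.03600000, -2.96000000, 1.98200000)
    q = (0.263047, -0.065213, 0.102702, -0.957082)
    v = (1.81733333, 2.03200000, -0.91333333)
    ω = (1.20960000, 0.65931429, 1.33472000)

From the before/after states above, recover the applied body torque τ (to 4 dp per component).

τ = (0.0500, -0.1600, 0.1400)

ω₁ − ω₀ = (0.00960000, -0.04068571, 0.03472000)
ω₀×(Iω₀) = (-0.0364, 0.1248, -0.0336)
τ = I·(Δω/dt) + ω₀×(Iω₀) = (0.0500, -0.1600, 0.1400)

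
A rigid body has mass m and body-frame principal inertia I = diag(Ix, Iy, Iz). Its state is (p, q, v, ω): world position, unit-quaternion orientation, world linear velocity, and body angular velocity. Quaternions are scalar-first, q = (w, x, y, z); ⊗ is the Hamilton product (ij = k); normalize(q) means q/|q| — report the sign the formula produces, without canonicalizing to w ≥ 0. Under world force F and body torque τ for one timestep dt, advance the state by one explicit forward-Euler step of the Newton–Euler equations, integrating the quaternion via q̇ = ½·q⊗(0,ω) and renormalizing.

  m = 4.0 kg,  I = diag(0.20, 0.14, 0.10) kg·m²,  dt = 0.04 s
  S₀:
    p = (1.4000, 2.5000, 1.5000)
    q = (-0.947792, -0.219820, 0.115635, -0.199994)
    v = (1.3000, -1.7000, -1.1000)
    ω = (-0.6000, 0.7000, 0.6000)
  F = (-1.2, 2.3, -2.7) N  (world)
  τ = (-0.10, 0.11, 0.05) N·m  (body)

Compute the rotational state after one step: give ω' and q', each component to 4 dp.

ω' = (-0.6166, 0.7417, 0.6099)
q' = (-0.9494, -0.2042, 0.1074, -0.2130)

α = I⁻¹(τ − ω×Iω) = (-0.4160, 1.0429, 0.2480)
new body rate ω' = (-0.6166, 0.7417, 0.6099)
q⊗(0,ω) = (-0.0928401, 0.7780520, -0.4115660, -0.6531682)
q + ½dt·q⊗(0,ω), renormalized = (-0.9494, -0.2042, 0.1074, -0.2130)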